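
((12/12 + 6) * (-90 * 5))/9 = -350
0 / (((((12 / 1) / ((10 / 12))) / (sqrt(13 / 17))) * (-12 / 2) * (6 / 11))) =0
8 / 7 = 1.14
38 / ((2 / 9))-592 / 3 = -79 / 3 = -26.33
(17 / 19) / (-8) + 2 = 287 / 152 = 1.89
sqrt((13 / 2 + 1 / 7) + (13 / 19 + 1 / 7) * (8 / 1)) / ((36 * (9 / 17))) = 17 * sqrt(938182) / 86184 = 0.19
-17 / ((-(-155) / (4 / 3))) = -68 / 465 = -0.15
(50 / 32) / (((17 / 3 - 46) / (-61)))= 4575 / 1936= 2.36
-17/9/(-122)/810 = 17/889380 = 0.00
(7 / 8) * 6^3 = 189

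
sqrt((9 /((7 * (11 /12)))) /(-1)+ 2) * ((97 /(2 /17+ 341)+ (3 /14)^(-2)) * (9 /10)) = 76763 * sqrt(3542) /297682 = 15.35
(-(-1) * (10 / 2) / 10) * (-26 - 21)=-47 / 2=-23.50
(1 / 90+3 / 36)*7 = 119 / 180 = 0.66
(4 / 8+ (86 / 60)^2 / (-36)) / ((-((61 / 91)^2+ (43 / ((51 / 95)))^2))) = -34344942359 / 497507718765600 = -0.00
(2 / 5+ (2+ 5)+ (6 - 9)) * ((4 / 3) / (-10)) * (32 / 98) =-704 / 3675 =-0.19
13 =13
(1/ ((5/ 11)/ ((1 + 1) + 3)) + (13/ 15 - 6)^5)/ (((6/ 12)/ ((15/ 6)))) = -2698431032/ 151875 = -17767.45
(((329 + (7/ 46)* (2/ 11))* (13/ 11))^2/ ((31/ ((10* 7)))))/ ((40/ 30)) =61482552473160/ 240097759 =256073.00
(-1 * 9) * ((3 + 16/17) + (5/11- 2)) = -4032/187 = -21.56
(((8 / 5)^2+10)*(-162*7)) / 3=-118692 / 25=-4747.68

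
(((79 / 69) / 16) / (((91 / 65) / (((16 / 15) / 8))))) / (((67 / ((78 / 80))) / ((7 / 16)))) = 1027 / 23669760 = 0.00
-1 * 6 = -6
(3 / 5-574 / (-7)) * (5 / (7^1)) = 59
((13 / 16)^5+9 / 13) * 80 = 71319965 / 851968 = 83.71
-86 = -86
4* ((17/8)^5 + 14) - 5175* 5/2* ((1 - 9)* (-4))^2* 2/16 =-1655770.68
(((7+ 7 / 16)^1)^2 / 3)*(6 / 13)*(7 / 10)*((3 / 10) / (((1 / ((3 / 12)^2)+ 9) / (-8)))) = -297381 / 520000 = -0.57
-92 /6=-46 /3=-15.33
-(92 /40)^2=-529 /100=-5.29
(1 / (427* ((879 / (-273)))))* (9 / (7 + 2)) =-13 / 17873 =-0.00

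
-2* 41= -82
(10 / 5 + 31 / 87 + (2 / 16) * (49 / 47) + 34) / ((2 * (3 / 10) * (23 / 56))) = 41774285 / 282141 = 148.06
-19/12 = -1.58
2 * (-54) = -108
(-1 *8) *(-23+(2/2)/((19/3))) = 182.74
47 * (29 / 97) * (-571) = -778273 / 97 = -8023.43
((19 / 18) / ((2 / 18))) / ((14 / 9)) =171 / 28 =6.11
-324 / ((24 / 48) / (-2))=1296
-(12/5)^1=-12/5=-2.40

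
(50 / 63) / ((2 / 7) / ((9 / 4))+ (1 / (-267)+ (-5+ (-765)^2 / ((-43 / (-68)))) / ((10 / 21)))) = 15308 / 37486017365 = 0.00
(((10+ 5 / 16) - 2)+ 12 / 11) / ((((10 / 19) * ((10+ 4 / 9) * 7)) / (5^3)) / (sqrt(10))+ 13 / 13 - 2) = -151230796875 / 15930146672 - 2327716125 * sqrt(10) / 7965073336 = -10.42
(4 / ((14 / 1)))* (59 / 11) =118 / 77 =1.53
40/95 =8/19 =0.42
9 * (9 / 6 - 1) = 9 / 2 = 4.50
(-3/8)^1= -3/8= -0.38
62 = 62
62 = 62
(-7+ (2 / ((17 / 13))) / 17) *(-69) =137793 / 289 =476.79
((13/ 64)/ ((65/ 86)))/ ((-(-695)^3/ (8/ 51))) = 43/ 342416422500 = 0.00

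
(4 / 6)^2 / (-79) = -4 / 711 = -0.01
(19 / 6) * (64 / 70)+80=8704 / 105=82.90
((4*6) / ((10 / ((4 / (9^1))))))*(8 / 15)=128 / 225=0.57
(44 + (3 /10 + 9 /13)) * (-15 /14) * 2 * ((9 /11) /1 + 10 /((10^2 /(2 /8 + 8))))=-12686481 /80080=-158.42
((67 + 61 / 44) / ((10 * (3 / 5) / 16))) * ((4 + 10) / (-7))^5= -64192 / 11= -5835.64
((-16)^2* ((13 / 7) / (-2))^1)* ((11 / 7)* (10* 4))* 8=-5857280 / 49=-119536.33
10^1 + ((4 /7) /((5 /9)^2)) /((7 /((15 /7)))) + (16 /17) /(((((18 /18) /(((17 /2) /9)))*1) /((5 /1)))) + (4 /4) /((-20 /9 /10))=324481 /30870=10.51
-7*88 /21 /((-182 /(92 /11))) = 368 /273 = 1.35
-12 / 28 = -3 / 7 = -0.43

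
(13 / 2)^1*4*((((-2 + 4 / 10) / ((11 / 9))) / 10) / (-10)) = 468 / 1375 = 0.34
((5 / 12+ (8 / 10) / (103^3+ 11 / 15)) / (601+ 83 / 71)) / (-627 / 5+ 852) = 7273481755 / 7637770949814936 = 0.00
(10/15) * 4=8/3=2.67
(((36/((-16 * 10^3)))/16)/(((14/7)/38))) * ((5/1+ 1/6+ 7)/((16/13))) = -54093/2048000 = -0.03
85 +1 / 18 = 85.06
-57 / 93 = -19 / 31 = -0.61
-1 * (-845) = 845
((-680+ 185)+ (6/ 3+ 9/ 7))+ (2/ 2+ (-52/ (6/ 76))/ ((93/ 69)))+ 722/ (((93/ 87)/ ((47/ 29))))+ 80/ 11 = 877333/ 7161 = 122.52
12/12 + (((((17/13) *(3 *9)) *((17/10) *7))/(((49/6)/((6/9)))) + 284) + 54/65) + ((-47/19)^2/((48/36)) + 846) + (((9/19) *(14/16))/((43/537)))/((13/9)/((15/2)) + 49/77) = 81864940466241/69556079320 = 1176.96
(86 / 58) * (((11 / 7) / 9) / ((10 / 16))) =3784 / 9135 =0.41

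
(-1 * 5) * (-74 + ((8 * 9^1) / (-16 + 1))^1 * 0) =370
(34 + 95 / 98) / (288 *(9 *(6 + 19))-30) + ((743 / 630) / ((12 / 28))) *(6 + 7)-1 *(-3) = 2215082801 / 57127140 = 38.77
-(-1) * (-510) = -510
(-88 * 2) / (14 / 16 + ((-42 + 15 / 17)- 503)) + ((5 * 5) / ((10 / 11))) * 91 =369822277 / 147762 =2502.82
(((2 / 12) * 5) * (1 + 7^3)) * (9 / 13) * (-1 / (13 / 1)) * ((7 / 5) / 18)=-602 / 507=-1.19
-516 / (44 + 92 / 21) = -2709 / 254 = -10.67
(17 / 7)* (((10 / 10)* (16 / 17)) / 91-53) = -81975 / 637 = -128.69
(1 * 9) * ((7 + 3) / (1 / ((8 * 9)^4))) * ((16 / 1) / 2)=19349176320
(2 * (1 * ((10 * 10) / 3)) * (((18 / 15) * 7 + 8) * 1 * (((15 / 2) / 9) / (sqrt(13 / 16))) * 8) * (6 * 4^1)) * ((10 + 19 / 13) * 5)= 1563904000 * sqrt(13) / 507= 11121767.38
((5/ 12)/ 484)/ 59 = 0.00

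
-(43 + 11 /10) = -441 /10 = -44.10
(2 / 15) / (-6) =-1 / 45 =-0.02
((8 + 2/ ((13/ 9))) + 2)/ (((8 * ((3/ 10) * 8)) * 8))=185/ 2496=0.07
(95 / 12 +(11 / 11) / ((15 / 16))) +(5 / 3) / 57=30823 / 3420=9.01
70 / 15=4.67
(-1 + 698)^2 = 485809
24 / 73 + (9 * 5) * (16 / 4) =13164 / 73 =180.33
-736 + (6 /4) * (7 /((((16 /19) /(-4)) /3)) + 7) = -7001 /8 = -875.12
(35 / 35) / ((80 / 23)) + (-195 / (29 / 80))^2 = 19468819343 / 67280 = 289370.09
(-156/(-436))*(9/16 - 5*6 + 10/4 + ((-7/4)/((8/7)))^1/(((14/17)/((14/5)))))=-200577/17440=-11.50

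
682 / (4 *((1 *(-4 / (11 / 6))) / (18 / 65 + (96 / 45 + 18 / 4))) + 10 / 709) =-1433448401 / 2624851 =-546.11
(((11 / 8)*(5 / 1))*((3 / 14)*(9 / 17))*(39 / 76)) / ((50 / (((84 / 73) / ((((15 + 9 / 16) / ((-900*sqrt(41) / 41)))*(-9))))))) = 115830*sqrt(41) / 80239337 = 0.01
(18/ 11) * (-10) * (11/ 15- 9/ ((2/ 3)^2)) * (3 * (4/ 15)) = 14052/ 55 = 255.49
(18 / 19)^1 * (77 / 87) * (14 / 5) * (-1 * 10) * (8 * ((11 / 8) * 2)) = -284592 / 551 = -516.50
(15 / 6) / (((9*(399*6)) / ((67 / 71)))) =335 / 3059532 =0.00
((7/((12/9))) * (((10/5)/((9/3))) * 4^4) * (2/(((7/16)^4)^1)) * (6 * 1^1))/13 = 100663296/4459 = 22575.31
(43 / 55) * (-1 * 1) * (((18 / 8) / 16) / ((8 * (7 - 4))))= -0.00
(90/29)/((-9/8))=-2.76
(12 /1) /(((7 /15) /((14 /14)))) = 180 /7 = 25.71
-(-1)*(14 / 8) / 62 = 7 / 248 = 0.03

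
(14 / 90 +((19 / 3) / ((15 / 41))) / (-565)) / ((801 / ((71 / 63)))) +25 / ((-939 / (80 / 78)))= -0.03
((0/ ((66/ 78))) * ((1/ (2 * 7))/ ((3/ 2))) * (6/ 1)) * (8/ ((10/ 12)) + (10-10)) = 0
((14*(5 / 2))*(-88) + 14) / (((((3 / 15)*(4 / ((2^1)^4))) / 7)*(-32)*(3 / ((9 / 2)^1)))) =160965 / 8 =20120.62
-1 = -1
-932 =-932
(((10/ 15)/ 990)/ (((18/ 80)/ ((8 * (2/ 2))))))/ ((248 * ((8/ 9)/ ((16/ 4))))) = 4/ 9207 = 0.00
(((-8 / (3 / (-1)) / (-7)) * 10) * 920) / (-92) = 800 / 21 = 38.10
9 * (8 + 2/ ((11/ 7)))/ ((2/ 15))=625.91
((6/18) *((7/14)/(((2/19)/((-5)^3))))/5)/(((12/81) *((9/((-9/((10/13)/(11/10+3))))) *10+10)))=-455715/13856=-32.89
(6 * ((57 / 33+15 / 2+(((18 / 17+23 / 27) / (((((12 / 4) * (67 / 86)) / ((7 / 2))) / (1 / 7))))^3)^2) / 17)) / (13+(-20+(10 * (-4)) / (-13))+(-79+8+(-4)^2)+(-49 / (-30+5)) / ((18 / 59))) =-81410667038771227006447863837172250 / 1311698907881070266761248857833884357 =-0.06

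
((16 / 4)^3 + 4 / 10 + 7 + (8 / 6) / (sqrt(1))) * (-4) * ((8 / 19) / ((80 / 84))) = -61096 / 475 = -128.62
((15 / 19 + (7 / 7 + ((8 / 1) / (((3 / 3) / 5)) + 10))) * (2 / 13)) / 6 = 328 / 247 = 1.33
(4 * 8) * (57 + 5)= 1984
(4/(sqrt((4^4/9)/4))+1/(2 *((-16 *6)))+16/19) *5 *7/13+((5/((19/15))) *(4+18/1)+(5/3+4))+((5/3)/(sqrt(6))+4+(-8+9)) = 5 *sqrt(6)/18+1640877/15808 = 104.48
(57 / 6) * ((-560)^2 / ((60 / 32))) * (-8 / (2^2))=-3177813.33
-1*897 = -897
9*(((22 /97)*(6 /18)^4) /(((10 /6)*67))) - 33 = -3216983 /97485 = -33.00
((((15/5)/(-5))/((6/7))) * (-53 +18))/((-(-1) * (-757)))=-49/1514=-0.03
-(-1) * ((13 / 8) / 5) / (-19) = -13 / 760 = -0.02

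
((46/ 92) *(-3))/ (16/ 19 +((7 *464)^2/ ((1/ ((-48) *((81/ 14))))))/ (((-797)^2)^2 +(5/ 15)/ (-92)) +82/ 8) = -4231808087966290/ 31272622379011099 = -0.14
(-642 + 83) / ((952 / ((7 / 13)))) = -43 / 136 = -0.32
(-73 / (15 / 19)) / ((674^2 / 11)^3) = -1846097 / 1406211477311048640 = -0.00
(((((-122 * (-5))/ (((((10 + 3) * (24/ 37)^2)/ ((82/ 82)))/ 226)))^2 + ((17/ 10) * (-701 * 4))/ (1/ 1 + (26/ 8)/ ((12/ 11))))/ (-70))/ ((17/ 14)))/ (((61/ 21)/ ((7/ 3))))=-104174660687927340763/ 17352570643200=-6003413.72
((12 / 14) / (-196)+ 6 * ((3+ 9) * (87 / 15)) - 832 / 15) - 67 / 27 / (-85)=570170933 / 1574370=362.16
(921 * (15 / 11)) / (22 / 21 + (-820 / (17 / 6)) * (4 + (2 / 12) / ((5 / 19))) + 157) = -4931955 / 4645223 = -1.06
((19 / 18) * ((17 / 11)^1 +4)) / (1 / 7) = 8113 / 198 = 40.97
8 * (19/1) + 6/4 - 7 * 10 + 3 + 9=191/2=95.50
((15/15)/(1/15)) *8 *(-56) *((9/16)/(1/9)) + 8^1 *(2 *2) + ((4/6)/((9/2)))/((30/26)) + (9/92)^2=-116507672027/3427920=-33987.86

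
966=966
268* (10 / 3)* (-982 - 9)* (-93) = 82332280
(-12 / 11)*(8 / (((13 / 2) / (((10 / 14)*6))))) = -5760 / 1001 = -5.75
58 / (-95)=-58 / 95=-0.61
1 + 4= 5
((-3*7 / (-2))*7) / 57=49 / 38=1.29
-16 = -16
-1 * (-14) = 14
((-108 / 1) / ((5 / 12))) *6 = -7776 / 5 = -1555.20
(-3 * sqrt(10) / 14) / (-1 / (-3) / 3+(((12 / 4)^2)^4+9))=-27 * sqrt(10) / 827834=-0.00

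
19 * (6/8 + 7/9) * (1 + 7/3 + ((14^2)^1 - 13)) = 584155/108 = 5408.84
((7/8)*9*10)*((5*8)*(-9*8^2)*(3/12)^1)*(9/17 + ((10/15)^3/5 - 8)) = 57150240/17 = 3361778.82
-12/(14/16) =-13.71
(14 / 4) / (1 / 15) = 52.50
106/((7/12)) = 1272/7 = 181.71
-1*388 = -388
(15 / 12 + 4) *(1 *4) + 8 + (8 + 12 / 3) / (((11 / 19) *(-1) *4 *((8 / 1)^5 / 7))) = 10452593 / 360448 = 29.00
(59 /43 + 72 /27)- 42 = -4897 /129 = -37.96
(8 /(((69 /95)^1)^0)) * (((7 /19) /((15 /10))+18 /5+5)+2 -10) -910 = -257422 /285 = -903.24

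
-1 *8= -8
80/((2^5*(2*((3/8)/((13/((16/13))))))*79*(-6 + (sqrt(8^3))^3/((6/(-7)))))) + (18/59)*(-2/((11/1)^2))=-18703987725249/3709115443383856- 757120*sqrt(2)/32472295169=-0.01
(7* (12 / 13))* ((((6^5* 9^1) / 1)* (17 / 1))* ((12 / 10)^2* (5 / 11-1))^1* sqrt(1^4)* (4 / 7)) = -3450377.60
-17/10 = -1.70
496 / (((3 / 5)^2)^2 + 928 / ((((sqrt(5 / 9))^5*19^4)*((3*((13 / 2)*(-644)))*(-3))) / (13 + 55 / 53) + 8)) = 202456031203555018282958510000 / 52899801282134562581216901- 8057696086132420000000000*sqrt(5) / 52899801282134562581216901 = 3826.82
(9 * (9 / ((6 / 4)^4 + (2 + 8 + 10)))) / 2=648 / 401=1.62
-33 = -33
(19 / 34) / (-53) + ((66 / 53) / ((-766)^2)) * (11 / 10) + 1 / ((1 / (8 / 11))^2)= 165801856501 / 319843629380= 0.52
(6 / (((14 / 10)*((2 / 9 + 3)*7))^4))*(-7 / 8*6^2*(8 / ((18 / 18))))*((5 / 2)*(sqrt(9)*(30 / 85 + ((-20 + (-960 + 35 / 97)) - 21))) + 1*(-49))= 11.48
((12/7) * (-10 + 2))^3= -884736/343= -2579.41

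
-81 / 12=-27 / 4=-6.75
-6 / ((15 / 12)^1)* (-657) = 15768 / 5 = 3153.60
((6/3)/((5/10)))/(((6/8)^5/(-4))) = -16384/243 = -67.42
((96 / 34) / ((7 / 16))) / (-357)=-256 / 14161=-0.02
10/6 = 5/3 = 1.67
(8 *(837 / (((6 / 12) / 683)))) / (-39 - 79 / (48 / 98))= -219521664 / 4807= -45667.08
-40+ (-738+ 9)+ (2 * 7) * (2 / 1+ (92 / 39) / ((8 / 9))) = -9150 / 13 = -703.85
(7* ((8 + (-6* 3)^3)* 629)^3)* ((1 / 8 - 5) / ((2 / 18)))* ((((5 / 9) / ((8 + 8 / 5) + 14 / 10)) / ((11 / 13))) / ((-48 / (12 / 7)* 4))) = -973607765727845713920 / 121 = -8046345171304510032.40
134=134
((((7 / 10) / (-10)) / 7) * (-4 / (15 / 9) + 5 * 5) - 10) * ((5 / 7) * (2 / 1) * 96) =-245424 / 175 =-1402.42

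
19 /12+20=259 /12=21.58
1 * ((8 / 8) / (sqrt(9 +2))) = sqrt(11) / 11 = 0.30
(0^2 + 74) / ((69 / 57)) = 1406 / 23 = 61.13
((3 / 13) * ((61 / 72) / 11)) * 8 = 61 / 429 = 0.14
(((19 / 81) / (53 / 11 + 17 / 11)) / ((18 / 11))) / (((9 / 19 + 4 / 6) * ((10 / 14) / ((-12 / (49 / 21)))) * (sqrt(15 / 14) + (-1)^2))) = 87362 / 43875 - 43681 * sqrt(210) / 307125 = -0.07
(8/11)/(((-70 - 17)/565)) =-4520/957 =-4.72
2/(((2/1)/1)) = 1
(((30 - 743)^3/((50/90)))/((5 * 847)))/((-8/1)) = 19257.40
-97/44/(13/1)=-97/572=-0.17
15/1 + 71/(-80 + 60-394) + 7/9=6461/414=15.61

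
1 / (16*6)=1 / 96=0.01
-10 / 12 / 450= -1 / 540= -0.00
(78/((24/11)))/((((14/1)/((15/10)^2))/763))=140283/32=4383.84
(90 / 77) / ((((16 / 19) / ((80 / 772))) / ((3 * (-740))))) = -4745250 / 14861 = -319.31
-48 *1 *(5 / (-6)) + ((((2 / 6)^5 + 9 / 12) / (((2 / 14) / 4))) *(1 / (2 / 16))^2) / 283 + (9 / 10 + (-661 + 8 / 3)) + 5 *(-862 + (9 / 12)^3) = -108281990173 / 22006080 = -4920.55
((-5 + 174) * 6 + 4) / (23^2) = 1018 / 529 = 1.92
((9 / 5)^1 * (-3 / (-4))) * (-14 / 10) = -189 / 100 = -1.89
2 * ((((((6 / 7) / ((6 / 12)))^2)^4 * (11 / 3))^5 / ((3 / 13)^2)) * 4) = 1463326293699687198537677866174045508958941085696 / 6366805760909027985741435139224001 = 229836804930383.04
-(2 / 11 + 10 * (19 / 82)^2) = -26579 / 36982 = -0.72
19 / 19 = 1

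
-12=-12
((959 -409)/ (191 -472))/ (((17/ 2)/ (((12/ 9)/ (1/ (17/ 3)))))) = -4400/ 2529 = -1.74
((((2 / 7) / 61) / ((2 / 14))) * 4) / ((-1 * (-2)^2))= -2 / 61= -0.03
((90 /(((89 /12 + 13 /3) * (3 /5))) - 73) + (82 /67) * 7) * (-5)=813495 /3149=258.33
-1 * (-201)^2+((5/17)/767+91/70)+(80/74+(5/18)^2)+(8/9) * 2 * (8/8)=-31572400028587/781557660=-40396.76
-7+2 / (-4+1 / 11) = -323 / 43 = -7.51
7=7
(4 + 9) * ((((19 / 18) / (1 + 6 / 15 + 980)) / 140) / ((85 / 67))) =16549 / 210215880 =0.00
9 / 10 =0.90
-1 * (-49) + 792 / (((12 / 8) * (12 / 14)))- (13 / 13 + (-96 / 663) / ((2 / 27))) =665.95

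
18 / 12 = 3 / 2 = 1.50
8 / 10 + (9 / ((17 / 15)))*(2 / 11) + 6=7708 / 935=8.24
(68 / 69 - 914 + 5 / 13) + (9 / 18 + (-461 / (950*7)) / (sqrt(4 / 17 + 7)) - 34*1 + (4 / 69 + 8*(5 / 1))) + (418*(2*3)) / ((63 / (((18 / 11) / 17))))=-64205201 / 71162 - 461*sqrt(2091) / 817950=-902.27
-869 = -869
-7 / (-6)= 1.17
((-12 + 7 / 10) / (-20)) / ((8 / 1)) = 113 / 1600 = 0.07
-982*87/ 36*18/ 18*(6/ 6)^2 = -14239/ 6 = -2373.17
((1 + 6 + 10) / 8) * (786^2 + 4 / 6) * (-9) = -47261445 / 4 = -11815361.25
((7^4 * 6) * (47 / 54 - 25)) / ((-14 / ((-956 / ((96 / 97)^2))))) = -1005032035679 / 41472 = -24233990.06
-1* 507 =-507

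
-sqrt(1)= -1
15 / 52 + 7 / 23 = 0.59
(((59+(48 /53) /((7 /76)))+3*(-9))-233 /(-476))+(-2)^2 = 1168621 /25228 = 46.32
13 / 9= 1.44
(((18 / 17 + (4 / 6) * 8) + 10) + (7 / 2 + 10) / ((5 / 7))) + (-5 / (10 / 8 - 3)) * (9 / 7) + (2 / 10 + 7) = 1153679 / 24990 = 46.17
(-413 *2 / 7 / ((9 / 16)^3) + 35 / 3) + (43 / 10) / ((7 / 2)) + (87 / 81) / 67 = -1111332281 / 1709505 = -650.09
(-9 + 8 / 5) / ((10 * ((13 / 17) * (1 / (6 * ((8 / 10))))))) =-7548 / 1625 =-4.64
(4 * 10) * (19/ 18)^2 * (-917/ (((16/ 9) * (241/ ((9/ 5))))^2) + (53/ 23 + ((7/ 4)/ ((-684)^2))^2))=267628990466769761279/ 2624364390998661120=101.98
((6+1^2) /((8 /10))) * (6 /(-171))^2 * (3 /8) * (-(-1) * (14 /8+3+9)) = 0.06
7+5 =12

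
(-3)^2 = 9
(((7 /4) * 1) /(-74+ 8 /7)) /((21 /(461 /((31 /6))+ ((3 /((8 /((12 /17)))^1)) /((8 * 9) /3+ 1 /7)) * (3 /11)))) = -81589039 /799429488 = -0.10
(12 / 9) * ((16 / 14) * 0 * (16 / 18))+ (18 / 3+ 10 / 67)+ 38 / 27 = 13670 / 1809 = 7.56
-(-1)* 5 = 5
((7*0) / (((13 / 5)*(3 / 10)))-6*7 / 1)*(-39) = 1638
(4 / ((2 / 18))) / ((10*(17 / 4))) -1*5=-353 / 85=-4.15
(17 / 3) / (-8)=-17 / 24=-0.71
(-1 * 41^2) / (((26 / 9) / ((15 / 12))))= -75645 / 104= -727.36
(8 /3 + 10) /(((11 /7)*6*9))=133 /891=0.15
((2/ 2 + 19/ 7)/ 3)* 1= 26/ 21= 1.24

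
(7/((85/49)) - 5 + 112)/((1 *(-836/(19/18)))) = -143/1020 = -0.14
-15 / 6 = -5 / 2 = -2.50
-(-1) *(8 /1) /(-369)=-0.02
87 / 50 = 1.74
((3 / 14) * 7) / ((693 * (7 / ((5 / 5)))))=1 / 3234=0.00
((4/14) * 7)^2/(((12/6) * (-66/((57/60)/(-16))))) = 19/10560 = 0.00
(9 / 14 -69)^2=915849 / 196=4672.70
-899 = -899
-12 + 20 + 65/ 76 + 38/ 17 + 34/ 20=82627/ 6460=12.79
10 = 10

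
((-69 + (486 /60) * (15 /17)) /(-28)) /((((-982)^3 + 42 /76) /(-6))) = 119871 /8564362018394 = 0.00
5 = 5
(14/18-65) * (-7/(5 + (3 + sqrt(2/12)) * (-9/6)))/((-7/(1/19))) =2312/171 + 1156 * sqrt(6)/171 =30.08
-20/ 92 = -5/ 23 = -0.22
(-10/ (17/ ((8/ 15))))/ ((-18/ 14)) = 112/ 459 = 0.24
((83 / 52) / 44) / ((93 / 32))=166 / 13299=0.01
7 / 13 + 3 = 46 / 13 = 3.54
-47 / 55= -0.85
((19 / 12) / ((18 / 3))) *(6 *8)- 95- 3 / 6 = -497 / 6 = -82.83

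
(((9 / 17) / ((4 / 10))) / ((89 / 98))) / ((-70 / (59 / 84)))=-177 / 12104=-0.01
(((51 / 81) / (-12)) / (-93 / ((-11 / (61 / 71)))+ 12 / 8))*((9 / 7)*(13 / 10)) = -13277 / 1326780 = -0.01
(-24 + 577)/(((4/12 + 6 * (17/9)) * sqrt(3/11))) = 79 * sqrt(33)/5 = 90.76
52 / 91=4 / 7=0.57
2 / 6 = 1 / 3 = 0.33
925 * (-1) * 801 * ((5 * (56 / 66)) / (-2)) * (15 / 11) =259323750 / 121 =2143171.49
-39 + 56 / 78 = -1493 / 39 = -38.28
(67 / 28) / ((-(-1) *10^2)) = 67 / 2800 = 0.02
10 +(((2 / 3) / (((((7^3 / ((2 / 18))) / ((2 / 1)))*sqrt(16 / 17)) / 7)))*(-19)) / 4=10 - 19*sqrt(17) / 5292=9.99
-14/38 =-7/19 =-0.37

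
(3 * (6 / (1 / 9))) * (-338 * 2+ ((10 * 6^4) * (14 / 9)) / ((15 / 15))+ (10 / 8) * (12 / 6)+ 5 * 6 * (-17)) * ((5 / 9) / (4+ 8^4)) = 341577 / 820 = 416.56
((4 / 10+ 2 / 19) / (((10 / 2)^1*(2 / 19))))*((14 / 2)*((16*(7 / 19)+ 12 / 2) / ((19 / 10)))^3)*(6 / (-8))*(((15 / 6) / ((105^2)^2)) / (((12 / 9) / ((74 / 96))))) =-53387189 / 3630765866175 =-0.00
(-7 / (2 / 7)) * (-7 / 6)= 343 / 12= 28.58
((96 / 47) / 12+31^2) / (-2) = -45175 / 94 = -480.59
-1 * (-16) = 16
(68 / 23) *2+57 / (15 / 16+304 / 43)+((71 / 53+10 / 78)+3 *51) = 43868658359 / 261903369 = 167.50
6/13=0.46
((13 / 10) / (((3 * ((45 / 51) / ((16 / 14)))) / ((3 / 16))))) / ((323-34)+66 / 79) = 17459 / 48083700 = 0.00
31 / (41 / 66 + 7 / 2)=1023 / 136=7.52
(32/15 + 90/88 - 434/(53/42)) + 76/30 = -2366293/6996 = -338.24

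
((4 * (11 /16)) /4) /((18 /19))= 209 /288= 0.73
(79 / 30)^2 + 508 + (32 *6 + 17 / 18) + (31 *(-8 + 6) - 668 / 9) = 571.66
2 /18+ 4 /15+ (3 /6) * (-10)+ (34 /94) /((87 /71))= -265399 /61335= -4.33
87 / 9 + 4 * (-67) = -775 / 3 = -258.33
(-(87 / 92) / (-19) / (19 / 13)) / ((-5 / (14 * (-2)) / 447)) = 3538899 / 41515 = 85.24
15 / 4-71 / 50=233 / 100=2.33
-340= -340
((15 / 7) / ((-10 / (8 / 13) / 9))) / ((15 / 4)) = -144 / 455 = -0.32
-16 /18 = -8 /9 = -0.89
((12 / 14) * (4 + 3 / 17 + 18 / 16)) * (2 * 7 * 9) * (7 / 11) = 364.36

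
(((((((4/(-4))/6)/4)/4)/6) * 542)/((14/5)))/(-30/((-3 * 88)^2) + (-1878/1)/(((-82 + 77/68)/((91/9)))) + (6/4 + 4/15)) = -115588275/81370911566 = -0.00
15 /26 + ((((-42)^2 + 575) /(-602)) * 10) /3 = -290525 /23478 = -12.37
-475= -475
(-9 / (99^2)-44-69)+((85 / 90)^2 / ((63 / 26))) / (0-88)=-1116423503 / 9879408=-113.01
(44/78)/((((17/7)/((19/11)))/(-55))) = -14630/663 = -22.07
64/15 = 4.27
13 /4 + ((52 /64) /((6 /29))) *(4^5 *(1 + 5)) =24131.25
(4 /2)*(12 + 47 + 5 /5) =120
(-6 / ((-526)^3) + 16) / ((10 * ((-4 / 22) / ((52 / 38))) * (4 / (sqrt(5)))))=-166488123373 * sqrt(5) / 55301998880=-6.73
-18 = -18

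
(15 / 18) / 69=0.01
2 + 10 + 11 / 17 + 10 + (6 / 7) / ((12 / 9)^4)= 349091 / 15232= 22.92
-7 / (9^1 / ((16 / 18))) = -56 / 81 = -0.69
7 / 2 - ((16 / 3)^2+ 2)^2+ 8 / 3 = -149153 / 162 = -920.70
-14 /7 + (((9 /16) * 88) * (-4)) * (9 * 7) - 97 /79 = -985701 /79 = -12477.23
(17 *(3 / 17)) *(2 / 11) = 6 / 11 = 0.55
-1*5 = -5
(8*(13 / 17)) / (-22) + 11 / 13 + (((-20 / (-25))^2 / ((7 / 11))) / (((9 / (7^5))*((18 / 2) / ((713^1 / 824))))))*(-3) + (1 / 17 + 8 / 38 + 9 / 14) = -24287486473531 / 44958063150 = -540.23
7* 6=42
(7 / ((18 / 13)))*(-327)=-9919 / 6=-1653.17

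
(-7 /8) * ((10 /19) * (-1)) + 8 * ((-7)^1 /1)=-4221 /76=-55.54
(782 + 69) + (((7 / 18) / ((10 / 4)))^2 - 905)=-109301 / 2025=-53.98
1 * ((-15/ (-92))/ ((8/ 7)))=105/ 736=0.14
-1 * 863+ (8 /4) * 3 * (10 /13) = -11159 /13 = -858.38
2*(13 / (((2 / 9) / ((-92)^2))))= 990288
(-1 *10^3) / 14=-500 / 7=-71.43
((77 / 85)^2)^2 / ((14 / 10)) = 5021863 / 10440125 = 0.48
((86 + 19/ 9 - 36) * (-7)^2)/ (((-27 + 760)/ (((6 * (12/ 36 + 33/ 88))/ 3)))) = 390677/ 79164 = 4.94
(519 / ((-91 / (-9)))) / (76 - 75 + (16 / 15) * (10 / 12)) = 42039 / 1547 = 27.17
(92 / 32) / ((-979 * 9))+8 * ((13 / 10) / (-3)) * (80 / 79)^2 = -1564037303 / 439915608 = -3.56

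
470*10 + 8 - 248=4460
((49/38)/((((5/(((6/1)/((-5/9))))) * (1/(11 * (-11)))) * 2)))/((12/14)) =373527/1900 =196.59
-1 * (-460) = 460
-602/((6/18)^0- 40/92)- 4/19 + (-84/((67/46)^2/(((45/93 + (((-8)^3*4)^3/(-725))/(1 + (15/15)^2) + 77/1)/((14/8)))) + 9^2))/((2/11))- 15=-24485622685293170354875/22546797565038950723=-1085.99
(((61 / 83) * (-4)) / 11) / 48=-61 / 10956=-0.01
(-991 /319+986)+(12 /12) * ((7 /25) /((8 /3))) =62715299 /63800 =983.00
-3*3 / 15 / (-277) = 3 / 1385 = 0.00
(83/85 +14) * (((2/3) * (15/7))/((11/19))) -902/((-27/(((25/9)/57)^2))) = 344462453312/9301181967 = 37.03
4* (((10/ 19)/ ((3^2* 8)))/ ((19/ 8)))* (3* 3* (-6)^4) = 51840/ 361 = 143.60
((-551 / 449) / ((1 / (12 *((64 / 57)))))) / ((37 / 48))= -356352 / 16613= -21.45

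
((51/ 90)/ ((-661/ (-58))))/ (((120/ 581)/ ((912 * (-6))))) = -21768908/ 16525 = -1317.33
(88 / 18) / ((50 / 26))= 572 / 225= 2.54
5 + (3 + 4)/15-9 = -53/15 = -3.53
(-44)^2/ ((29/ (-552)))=-1068672/ 29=-36850.76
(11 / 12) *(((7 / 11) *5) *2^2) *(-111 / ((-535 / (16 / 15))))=4144 / 1605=2.58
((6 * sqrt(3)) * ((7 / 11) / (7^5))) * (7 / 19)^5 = 42 * sqrt(3) / 27237089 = 0.00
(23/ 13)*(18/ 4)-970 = -25013/ 26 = -962.04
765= 765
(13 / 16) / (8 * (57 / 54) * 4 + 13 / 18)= 13 / 552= 0.02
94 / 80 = 47 / 40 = 1.18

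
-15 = -15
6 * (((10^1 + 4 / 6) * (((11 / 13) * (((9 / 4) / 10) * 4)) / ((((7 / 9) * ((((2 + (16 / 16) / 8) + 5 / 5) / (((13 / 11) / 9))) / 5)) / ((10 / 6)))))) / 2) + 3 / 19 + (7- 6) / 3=22868 / 1995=11.46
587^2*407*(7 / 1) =981677081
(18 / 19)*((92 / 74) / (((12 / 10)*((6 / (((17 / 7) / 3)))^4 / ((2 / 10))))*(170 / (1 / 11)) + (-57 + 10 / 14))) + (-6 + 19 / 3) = 0.33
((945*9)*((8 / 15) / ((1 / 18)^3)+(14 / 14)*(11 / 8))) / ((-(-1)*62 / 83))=17573189193 / 496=35429816.92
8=8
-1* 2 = -2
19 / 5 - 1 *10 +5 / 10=-57 / 10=-5.70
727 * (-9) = -6543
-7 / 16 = -0.44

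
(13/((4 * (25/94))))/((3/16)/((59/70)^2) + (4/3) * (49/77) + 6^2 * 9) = 140374806/3734663875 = 0.04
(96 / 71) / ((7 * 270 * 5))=16 / 111825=0.00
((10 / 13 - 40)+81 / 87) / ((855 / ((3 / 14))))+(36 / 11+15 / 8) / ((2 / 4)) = 113463479 / 11031020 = 10.29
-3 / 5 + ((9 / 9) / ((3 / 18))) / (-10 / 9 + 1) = -273 / 5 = -54.60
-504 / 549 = -56 / 61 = -0.92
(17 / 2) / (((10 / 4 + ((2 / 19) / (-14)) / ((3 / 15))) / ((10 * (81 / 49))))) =52326 / 917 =57.06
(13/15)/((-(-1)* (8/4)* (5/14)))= 91/75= 1.21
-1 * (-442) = 442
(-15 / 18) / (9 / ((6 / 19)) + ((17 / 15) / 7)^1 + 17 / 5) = -0.03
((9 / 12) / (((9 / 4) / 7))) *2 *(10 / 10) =14 / 3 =4.67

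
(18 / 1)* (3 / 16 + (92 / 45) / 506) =1517 / 440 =3.45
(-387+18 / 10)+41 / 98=-188543 / 490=-384.78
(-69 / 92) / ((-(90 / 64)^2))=256 / 675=0.38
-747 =-747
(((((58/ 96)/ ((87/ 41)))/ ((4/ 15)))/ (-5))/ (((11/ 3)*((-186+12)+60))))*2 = 0.00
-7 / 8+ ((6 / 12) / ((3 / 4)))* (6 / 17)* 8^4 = 130953 / 136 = 962.89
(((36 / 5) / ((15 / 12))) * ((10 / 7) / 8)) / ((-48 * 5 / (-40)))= 6 / 35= 0.17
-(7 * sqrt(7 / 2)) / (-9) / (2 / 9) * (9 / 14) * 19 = 171 * sqrt(14) / 8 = 79.98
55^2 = 3025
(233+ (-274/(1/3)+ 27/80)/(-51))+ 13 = 356471/1360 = 262.11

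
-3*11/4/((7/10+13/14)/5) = -1925/76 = -25.33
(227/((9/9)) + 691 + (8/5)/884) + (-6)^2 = 1054172/1105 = 954.00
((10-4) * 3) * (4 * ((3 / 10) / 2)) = 10.80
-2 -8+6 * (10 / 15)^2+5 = -7 / 3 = -2.33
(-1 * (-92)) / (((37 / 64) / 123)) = 724224 / 37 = 19573.62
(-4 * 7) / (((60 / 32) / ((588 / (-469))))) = 6272 / 335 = 18.72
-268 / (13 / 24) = -6432 / 13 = -494.77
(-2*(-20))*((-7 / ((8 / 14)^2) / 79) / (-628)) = 1715 / 99224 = 0.02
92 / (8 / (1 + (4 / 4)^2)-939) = -92 / 935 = -0.10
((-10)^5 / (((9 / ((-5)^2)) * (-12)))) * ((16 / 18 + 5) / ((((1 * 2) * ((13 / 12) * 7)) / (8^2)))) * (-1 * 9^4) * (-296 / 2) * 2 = 101658240000000 / 91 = 1117123516483.52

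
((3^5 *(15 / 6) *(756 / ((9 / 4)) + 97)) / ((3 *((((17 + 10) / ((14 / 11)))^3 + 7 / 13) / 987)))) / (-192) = -257262384015 / 5449506512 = -47.21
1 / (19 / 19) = 1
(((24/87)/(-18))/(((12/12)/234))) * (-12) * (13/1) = 16224/29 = 559.45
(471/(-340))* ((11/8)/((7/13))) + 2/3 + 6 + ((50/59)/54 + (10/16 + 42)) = 1388234411/30330720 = 45.77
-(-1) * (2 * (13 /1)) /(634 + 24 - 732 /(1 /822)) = -13 /300523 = -0.00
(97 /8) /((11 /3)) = 291 /88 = 3.31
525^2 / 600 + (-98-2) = 2875 / 8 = 359.38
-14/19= -0.74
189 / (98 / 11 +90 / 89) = 185031 / 9712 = 19.05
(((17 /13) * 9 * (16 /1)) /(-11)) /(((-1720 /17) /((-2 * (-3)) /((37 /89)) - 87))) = -2793474 /227513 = -12.28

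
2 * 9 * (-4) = -72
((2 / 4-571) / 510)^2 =1.25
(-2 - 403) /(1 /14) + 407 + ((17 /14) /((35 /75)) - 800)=-593919 /98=-6060.40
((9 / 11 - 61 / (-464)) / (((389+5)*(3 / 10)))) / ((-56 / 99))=-0.01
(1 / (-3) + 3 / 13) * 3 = -4 / 13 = -0.31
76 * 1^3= 76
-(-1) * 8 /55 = 8 /55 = 0.15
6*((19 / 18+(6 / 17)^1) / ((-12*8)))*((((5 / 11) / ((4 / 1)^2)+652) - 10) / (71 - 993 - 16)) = 48701707 / 808270848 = 0.06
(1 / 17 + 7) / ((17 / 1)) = 120 / 289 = 0.42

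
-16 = -16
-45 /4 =-11.25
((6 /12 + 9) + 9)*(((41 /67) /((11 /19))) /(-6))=-28823 /8844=-3.26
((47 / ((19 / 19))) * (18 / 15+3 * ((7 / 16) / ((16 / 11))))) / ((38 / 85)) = 2150109 / 9728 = 221.02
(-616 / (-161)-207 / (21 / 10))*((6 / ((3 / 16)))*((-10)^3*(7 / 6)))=244064000 / 69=3537159.42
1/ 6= 0.17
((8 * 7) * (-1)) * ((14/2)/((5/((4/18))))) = -17.42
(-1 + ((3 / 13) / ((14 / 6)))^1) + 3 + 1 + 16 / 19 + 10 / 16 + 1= 76989 / 13832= 5.57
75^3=421875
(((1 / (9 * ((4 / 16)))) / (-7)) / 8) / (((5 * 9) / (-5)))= 1 / 1134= 0.00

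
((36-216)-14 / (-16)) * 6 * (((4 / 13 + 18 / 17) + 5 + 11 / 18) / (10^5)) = -39775781 / 530400000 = -0.07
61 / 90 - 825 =-74189 / 90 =-824.32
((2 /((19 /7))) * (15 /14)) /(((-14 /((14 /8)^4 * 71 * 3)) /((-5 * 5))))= 27397125 /9728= 2816.32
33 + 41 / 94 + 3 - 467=-40473 / 94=-430.56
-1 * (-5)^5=3125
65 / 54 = 1.20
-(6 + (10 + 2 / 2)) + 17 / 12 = -187 / 12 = -15.58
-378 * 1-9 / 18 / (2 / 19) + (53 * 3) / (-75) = -384.87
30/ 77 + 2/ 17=664/ 1309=0.51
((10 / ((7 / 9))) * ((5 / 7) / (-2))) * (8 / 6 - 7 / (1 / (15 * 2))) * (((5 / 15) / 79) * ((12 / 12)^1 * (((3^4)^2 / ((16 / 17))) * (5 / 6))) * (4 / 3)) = 31314.66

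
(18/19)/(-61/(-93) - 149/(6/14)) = -837/306584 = -0.00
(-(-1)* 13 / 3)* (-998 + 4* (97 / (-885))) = -11487034 / 2655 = -4326.57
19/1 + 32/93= 1799/93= 19.34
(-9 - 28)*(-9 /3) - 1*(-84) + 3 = 198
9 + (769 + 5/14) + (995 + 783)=35789/14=2556.36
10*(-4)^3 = -640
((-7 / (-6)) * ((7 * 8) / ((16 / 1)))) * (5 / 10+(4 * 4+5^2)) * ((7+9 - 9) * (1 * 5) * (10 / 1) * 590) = 209958875 / 6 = 34993145.83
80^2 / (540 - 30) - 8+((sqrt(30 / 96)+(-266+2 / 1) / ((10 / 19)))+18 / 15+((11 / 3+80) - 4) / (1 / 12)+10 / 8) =sqrt(5) / 4+470627 / 1020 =461.96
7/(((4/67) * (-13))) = -469/52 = -9.02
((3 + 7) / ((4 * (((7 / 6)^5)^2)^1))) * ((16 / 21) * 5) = 4031078400 / 1977326743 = 2.04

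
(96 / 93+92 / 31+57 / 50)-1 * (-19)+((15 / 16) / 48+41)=417021 / 6400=65.16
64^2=4096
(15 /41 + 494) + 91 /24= 490187 /984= 498.16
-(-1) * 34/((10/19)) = 323/5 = 64.60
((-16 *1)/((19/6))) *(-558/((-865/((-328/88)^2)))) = -45.28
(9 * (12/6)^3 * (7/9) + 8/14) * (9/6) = 594/7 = 84.86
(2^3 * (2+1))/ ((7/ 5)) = 17.14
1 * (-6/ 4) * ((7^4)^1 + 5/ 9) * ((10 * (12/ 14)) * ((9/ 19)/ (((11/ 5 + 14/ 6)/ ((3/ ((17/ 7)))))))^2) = -62041636125/ 120604324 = -514.42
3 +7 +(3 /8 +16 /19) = 1705 /152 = 11.22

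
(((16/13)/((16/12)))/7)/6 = 2/91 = 0.02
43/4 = 10.75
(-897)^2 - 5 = 804604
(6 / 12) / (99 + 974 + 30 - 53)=1 / 2100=0.00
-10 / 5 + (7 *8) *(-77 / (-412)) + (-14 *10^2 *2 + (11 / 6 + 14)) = -1715383 / 618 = -2775.70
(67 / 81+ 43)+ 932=975.83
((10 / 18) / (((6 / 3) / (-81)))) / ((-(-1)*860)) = -9 / 344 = -0.03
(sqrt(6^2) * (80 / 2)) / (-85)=-48 / 17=-2.82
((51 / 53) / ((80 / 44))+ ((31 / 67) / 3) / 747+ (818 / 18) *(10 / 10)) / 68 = 7317013147 / 10822595760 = 0.68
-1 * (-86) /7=86 /7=12.29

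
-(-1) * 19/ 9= 19/ 9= 2.11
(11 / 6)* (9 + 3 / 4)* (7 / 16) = 1001 / 128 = 7.82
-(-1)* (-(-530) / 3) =530 / 3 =176.67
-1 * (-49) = 49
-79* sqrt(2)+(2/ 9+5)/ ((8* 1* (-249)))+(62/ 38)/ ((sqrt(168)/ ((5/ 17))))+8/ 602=-79* sqrt(2)+57565/ 5396328+155* sqrt(42)/ 27132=-111.68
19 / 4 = 4.75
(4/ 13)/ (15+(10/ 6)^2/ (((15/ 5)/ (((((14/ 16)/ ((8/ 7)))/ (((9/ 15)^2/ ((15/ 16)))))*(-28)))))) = -82944/ 9890855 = -0.01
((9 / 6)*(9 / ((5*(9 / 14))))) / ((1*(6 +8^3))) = 0.01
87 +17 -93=11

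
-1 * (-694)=694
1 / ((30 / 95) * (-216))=-19 / 1296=-0.01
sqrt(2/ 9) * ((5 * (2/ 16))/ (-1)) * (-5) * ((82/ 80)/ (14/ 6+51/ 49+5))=10045 * sqrt(2)/ 78784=0.18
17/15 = 1.13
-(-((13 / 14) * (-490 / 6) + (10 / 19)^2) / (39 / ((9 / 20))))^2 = -1071318361 / 1409551936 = -0.76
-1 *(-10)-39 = -29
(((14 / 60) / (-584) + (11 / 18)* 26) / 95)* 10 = 835099 / 499320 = 1.67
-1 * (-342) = 342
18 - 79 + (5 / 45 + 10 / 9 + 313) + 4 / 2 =2297 / 9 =255.22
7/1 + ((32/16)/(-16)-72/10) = -13/40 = -0.32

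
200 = 200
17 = 17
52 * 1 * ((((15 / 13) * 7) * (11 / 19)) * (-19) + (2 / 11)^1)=-50716 / 11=-4610.55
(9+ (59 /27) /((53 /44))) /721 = 15475 /1031751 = 0.01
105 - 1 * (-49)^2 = -2296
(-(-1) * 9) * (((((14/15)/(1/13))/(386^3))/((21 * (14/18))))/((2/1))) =117/2012935960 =0.00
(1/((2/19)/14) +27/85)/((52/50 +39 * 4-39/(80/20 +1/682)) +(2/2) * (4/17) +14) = 77312570/93672609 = 0.83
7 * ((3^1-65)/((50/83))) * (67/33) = -1206737/825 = -1462.71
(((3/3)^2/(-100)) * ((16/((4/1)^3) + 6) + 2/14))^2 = 32041/7840000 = 0.00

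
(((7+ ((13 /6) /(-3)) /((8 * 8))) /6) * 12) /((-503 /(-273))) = 732641 /96576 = 7.59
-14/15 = -0.93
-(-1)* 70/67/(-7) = -10/67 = -0.15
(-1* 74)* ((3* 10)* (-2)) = 4440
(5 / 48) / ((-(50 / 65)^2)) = -169 / 960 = -0.18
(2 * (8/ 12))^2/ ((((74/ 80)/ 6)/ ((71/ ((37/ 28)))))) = 2544640/ 4107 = 619.59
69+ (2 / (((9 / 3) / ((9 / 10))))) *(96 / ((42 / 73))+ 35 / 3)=6164 / 35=176.11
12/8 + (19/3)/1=47/6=7.83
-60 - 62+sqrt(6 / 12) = -122+sqrt(2) / 2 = -121.29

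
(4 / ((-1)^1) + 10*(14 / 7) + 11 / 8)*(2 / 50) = 139 / 200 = 0.70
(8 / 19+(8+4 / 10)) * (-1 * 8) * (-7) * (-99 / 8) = -580734 / 95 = -6112.99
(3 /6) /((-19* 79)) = -1 /3002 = -0.00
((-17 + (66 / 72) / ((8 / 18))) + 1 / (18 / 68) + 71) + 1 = 8761 / 144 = 60.84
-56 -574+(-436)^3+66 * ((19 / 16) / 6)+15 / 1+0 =-1326119327 / 16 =-82882457.94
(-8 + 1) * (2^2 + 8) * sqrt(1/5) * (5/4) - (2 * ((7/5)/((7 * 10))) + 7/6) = -21 * sqrt(5) - 181/150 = -48.16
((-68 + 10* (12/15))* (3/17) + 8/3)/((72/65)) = -6565/918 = -7.15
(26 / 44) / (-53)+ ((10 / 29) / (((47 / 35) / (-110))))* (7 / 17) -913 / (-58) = 55376349 / 13508693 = 4.10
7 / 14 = 1 / 2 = 0.50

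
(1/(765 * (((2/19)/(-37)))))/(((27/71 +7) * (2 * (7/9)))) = -49913/1247120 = -0.04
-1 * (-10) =10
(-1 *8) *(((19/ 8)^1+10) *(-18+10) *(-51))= -40392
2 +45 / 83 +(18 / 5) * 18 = 27947 / 415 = 67.34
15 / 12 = 5 / 4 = 1.25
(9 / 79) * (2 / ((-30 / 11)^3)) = -1331 / 118500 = -0.01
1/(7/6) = 6/7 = 0.86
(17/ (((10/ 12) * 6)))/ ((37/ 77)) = 1309/ 185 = 7.08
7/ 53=0.13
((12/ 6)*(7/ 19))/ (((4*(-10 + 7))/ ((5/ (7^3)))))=-5/ 5586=-0.00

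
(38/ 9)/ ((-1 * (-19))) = 0.22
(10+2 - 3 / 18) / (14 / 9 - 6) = -213 / 80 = -2.66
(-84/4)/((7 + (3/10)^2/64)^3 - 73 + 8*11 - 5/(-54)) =-148635648000000/2536002690112483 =-0.06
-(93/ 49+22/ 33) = -377/ 147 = -2.56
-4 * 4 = -16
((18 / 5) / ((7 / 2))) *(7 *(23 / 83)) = 828 / 415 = 2.00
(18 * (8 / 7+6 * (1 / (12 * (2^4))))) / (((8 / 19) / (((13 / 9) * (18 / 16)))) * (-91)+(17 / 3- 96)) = -134919 / 727216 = -0.19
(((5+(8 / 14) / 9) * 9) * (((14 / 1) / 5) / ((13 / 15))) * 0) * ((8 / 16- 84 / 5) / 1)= 0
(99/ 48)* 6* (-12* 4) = -594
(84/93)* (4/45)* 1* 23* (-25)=-12880/279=-46.16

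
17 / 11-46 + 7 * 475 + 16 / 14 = 252690 / 77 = 3281.69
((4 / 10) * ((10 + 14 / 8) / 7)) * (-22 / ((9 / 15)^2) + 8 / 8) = -25427 / 630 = -40.36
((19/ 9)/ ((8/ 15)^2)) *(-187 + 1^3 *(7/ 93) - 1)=-8301575/ 5952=-1394.75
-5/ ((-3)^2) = -5/ 9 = -0.56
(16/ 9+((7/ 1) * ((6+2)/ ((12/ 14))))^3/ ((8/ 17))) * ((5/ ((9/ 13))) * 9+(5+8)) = 416008112/ 9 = 46223123.56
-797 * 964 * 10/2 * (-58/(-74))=-111404660/37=-3010936.76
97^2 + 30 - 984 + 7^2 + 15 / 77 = 654823 / 77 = 8504.19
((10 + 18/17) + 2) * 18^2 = 71928/17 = 4231.06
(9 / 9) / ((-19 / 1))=-1 / 19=-0.05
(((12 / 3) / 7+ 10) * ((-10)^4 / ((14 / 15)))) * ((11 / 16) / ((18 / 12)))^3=153896875 / 14112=10905.39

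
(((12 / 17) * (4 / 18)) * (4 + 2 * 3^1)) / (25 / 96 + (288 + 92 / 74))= 94720 / 17481389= 0.01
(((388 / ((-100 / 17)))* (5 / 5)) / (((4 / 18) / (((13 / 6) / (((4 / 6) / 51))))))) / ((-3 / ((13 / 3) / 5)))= 14212731 / 1000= 14212.73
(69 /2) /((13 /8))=21.23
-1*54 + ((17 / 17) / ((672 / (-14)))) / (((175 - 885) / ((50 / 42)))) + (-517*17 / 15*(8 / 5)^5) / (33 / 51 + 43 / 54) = -12774221177870807 / 2963362500000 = -4310.72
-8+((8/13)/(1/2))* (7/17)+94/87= -123298/19227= -6.41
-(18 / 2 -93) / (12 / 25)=175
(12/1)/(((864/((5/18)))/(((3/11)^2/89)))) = 0.00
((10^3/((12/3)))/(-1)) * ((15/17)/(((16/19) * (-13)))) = 35625/1768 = 20.15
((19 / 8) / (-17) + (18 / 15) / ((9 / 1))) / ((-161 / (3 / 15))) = 13 / 1642200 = 0.00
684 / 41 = 16.68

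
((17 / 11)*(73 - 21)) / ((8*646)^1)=13 / 836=0.02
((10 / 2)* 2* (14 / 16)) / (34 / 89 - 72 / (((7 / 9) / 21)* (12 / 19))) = -3115 / 1095632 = -0.00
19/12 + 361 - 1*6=4279/12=356.58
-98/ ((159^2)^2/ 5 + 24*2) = -490/ 639129201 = -0.00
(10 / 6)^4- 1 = 544 / 81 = 6.72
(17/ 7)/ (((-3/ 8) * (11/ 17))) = -2312/ 231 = -10.01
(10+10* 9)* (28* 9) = 25200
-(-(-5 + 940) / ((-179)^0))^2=-874225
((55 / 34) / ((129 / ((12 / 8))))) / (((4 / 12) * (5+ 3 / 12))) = 0.01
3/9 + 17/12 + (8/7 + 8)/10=373/140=2.66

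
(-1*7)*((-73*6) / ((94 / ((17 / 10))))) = 26061 / 470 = 55.45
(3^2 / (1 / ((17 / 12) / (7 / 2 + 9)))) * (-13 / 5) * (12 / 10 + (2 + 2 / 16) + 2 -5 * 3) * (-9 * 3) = -6927687 / 10000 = -692.77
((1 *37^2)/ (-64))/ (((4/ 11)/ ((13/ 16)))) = -195767/ 4096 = -47.79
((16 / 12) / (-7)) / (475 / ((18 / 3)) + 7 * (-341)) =8 / 96929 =0.00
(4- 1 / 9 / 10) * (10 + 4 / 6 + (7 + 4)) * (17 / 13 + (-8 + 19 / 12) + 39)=1898033 / 648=2929.06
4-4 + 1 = 1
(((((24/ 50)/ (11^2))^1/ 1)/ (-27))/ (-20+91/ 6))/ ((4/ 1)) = 2/ 263175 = 0.00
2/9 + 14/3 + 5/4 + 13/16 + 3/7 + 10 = 17.38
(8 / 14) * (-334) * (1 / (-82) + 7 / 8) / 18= -47261 / 5166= -9.15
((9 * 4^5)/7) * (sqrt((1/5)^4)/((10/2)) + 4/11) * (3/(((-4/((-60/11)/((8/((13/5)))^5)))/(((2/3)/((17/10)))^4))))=216835112/1263255125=0.17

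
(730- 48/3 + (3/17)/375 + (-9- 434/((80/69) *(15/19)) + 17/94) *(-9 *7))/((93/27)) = 223933074669/24769000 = 9040.86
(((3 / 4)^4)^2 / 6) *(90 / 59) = 98415 / 3866624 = 0.03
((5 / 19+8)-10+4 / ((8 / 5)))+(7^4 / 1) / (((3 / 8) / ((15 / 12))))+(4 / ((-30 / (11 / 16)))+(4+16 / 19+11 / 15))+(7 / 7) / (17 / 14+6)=614826021 / 76760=8009.72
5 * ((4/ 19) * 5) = 100/ 19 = 5.26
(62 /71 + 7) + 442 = 31941 /71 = 449.87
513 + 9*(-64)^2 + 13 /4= 149521 /4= 37380.25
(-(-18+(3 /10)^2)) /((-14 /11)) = -14.07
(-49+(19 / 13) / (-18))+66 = 3959 / 234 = 16.92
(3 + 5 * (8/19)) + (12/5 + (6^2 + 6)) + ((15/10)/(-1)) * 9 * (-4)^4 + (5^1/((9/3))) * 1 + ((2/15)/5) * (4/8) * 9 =-4851709/1425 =-3404.71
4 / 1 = 4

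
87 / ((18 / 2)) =29 / 3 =9.67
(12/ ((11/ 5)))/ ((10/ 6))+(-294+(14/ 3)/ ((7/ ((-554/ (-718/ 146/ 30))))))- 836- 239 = 3503983/ 3949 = 887.31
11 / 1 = 11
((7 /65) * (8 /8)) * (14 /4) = 49 /130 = 0.38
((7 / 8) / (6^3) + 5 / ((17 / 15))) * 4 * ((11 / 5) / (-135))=-1426909 / 4957200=-0.29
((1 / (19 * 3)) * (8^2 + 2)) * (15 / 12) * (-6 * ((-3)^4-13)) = -11220 / 19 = -590.53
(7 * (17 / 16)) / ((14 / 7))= 3.72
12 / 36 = 1 / 3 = 0.33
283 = 283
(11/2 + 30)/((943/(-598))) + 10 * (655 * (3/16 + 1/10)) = 1860.61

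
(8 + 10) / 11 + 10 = 128 / 11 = 11.64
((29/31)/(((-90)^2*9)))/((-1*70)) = -29/158193000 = -0.00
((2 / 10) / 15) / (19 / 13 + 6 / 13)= 13 / 1875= 0.01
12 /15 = 4 /5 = 0.80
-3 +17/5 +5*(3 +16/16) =102/5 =20.40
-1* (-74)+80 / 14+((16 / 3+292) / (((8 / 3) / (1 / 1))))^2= 350335 / 28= 12511.96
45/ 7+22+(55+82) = 1158/ 7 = 165.43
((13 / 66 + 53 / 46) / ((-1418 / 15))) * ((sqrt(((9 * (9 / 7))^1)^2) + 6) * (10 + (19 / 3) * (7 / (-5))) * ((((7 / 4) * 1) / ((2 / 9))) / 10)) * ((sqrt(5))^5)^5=-9801562500000 * sqrt(5) / 179377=-122183780.73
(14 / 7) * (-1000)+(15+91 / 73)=-1983.75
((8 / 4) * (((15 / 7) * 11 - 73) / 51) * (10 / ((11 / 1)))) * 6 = -13840 / 1309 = -10.57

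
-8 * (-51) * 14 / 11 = 5712 / 11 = 519.27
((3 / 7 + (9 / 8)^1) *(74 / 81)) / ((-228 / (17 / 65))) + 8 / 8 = 11185679 / 11203920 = 1.00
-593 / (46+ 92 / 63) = -37359 / 2990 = -12.49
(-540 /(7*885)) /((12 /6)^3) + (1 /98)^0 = 817 /826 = 0.99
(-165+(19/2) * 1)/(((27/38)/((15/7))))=-29545/63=-468.97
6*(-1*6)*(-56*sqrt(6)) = 2016*sqrt(6) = 4938.17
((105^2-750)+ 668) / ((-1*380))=-10943 / 380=-28.80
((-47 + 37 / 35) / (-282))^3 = 19248832 / 4451411125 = 0.00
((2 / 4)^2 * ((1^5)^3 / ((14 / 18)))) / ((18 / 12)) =3 / 14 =0.21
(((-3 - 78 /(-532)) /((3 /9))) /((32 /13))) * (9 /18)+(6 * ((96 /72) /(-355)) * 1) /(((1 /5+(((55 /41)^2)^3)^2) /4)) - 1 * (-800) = 1859114528859139852339363515883 /2328962787472538389665424512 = 798.26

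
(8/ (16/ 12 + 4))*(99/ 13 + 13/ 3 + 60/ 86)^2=239.90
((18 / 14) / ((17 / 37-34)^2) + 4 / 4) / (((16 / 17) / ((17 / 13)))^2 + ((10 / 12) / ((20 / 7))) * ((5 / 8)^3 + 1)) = 38328049238016 / 33723708922813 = 1.14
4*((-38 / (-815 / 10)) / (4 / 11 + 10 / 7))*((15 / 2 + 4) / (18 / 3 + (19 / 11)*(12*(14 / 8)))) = 64372 / 227385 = 0.28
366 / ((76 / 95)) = 915 / 2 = 457.50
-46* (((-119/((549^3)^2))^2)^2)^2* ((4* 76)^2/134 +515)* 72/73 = -1194447317934213333730544/171643628563437661850500821722013977416816900459817666636377380118105114976762035958340886849246594737662153119230438061029195772322499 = -0.00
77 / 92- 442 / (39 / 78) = -81251 / 92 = -883.16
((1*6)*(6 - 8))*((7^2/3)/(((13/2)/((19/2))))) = -3724/13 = -286.46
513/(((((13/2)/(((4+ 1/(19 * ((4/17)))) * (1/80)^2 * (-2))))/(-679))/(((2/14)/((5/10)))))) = 840699/41600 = 20.21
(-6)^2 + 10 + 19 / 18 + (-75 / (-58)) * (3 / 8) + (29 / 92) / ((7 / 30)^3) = 2383647281 / 32944464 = 72.35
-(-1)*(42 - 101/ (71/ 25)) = 457/ 71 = 6.44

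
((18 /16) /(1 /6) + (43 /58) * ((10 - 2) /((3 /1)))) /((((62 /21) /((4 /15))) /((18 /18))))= 0.79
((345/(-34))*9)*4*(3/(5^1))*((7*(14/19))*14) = -5112072/323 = -15826.85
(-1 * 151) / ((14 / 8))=-604 / 7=-86.29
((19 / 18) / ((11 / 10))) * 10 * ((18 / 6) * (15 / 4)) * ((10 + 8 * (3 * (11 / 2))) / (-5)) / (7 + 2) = -33725 / 99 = -340.66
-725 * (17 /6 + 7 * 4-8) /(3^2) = -99325 /54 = -1839.35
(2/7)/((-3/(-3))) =2/7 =0.29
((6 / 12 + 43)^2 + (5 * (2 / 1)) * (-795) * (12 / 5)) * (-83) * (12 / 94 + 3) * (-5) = -4194154755 / 188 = -22309333.80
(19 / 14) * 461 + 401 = 14373 / 14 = 1026.64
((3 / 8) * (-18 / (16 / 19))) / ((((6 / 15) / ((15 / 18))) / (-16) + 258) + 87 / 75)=-12825 / 414608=-0.03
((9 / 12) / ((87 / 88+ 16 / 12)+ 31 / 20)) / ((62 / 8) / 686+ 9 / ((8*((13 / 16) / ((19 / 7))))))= 35315280 / 687260837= 0.05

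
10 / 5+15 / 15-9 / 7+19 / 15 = 313 / 105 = 2.98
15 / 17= 0.88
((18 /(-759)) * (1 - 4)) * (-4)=-0.28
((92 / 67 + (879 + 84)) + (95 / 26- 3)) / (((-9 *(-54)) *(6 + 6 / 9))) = 560359 / 1881360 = 0.30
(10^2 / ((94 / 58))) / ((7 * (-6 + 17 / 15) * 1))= -43500 / 24017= -1.81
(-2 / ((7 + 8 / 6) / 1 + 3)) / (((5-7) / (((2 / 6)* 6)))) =3 / 17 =0.18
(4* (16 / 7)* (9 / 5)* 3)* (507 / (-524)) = -219024 / 4585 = -47.77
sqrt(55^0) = 1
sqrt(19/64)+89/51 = sqrt(19)/8+89/51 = 2.29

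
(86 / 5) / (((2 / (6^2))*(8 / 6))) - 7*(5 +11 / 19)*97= -337811 / 95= -3555.91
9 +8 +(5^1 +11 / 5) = 121 / 5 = 24.20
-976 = -976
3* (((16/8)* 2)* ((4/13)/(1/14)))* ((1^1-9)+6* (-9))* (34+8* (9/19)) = -29914752/247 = -121112.36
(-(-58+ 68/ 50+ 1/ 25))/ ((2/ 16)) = 2264/ 5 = 452.80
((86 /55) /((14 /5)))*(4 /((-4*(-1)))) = 43 /77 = 0.56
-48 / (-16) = 3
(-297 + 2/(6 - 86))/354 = -11881/14160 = -0.84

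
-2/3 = -0.67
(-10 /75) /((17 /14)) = -28 /255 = -0.11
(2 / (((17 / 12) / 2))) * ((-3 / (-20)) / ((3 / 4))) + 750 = 63798 / 85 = 750.56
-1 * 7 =-7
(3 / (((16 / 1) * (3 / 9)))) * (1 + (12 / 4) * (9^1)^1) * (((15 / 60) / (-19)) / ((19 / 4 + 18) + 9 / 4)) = -63 / 7600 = -0.01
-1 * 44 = -44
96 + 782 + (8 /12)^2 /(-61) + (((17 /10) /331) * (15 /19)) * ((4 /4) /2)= 12125672807 /13810644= 877.99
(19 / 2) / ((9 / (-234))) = -247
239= 239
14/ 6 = 7/ 3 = 2.33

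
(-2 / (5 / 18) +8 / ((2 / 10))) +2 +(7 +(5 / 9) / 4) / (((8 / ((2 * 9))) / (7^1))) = 11779 / 80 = 147.24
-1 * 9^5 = -59049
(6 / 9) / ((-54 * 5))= -1 / 405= -0.00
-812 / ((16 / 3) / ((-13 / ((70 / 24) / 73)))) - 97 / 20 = 990659 / 20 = 49532.95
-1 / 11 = -0.09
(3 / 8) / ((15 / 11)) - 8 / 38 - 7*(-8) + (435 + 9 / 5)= 374577 / 760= 492.86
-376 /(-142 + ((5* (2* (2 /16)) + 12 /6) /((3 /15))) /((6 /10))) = 4512 /1379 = 3.27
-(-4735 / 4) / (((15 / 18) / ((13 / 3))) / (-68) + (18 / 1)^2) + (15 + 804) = 471238183 / 572827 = 822.65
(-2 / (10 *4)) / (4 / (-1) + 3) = 1 / 20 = 0.05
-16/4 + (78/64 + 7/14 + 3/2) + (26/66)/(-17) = -0.80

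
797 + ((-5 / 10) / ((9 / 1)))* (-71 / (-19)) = 272503 / 342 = 796.79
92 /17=5.41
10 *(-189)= -1890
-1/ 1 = -1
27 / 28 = 0.96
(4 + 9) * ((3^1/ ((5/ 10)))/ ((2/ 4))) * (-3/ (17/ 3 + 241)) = -351/ 185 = -1.90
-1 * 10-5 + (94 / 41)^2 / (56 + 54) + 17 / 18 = -23311591 / 1664190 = -14.01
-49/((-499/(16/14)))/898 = 28/224051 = 0.00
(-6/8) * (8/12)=-1/2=-0.50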